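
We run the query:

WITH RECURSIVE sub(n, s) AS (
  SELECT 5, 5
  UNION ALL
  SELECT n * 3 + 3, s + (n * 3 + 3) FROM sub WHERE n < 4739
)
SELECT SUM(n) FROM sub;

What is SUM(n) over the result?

Base: n=5, s=5.
Iteration 1: 5 < 4739 holds -> n = 5 * 3 + 3 = 18, s = 5 + 18 = 23.
Iteration 2: 18 < 4739 holds -> n = 18 * 3 + 3 = 57, s = 23 + 57 = 80.
Iteration 3: 57 < 4739 holds -> n = 57 * 3 + 3 = 174, s = 80 + 174 = 254.
Iteration 4: 174 < 4739 holds -> n = 174 * 3 + 3 = 525, s = 254 + 525 = 779.
Iteration 5: 525 < 4739 holds -> n = 525 * 3 + 3 = 1578, s = 779 + 1578 = 2357.
Iteration 6: 1578 < 4739 holds -> n = 1578 * 3 + 3 = 4737, s = 2357 + 4737 = 7094.
Iteration 7: 4737 < 4739 holds -> n = 4737 * 3 + 3 = 14214, s = 7094 + 14214 = 21308.
Iteration 8: 14214 < 4739 fails; recursion stops.
SUM(n) = 5 + 18 + 57 + 174 + 525 + 1578 + 4737 + 14214 = 21308.

21308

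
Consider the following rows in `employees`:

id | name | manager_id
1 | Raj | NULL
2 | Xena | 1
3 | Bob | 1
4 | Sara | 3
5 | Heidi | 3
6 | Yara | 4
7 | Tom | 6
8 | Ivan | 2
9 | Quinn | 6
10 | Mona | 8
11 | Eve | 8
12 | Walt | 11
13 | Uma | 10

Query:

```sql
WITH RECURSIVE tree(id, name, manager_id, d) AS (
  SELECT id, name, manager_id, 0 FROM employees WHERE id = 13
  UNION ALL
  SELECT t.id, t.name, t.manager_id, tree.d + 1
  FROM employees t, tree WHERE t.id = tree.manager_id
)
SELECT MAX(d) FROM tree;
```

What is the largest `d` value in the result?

4

Base: id=13 (Uma), manager_id=10, d 0.
Iteration 1: join on id=10 -> Mona (id 10, manager_id=8, d 1).
Iteration 2: join on id=8 -> Ivan (id 8, manager_id=2, d 2).
Iteration 3: join on id=2 -> Xena (id 2, manager_id=1, d 3).
Iteration 4: join on id=1 -> Raj (id 1, manager_id=NULL, d 4).
Iteration 5: manager_id is NULL; no match; recursion stops.
d values: 0, 1, 2, 3, 4; the maximum is 4.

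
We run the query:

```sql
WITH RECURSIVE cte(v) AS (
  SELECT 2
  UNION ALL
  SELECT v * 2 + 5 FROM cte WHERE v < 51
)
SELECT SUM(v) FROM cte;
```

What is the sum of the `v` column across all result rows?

85

Base: v=2.
Iteration 1: 2 < 51 holds -> v = 2 * 2 + 5 = 9.
Iteration 2: 9 < 51 holds -> v = 9 * 2 + 5 = 23.
Iteration 3: 23 < 51 holds -> v = 23 * 2 + 5 = 51.
Iteration 4: 51 < 51 fails; recursion stops.
SUM(v) = 2 + 9 + 23 + 51 = 85.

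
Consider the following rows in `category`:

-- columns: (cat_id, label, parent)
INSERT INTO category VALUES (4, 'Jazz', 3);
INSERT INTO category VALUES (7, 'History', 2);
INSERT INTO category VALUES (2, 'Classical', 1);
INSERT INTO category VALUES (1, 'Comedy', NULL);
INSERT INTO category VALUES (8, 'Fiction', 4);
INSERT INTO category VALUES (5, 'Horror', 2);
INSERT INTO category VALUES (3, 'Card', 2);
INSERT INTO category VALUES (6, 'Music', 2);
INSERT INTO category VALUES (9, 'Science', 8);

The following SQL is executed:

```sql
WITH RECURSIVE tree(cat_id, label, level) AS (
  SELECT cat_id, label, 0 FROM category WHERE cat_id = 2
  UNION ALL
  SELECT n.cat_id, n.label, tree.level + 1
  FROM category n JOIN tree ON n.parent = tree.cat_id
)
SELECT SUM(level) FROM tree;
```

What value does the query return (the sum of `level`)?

Base: cat_id=2 (Classical) at level 0.
Iteration 1: rows with parent in {2} -> Card (id 3, level 1), Horror (id 5, level 1), Music (id 6, level 1), History (id 7, level 1).
Iteration 2: rows with parent in {3,5,6,7} -> Jazz (id 4, level 2).
Iteration 3: rows with parent in {4} -> Fiction (id 8, level 3).
Iteration 4: rows with parent in {8} -> Science (id 9, level 4).
Iteration 5: no rows with parent in {9}; recursion stops.
SUM(level) = 0 + 1 + 1 + 1 + 1 + 2 + 3 + 4 = 13.

13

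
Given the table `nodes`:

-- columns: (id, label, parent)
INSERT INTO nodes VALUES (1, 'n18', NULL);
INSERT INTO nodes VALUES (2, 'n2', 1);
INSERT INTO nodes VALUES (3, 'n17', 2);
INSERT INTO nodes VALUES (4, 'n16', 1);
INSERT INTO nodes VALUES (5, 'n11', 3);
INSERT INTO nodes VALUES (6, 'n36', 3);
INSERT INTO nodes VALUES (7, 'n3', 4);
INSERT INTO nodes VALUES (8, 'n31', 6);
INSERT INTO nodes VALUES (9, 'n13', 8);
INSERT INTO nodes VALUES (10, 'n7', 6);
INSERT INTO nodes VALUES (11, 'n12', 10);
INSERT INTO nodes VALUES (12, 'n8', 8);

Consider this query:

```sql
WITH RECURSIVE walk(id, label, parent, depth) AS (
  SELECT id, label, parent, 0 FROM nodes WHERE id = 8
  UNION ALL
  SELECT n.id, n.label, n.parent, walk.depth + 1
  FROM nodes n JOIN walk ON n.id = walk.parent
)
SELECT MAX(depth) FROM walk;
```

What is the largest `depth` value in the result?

4

Base: id=8 (n31), parent=6, depth 0.
Iteration 1: join on id=6 -> n36 (id 6, parent=3, depth 1).
Iteration 2: join on id=3 -> n17 (id 3, parent=2, depth 2).
Iteration 3: join on id=2 -> n2 (id 2, parent=1, depth 3).
Iteration 4: join on id=1 -> n18 (id 1, parent=NULL, depth 4).
Iteration 5: parent is NULL; no match; recursion stops.
depth values: 0, 1, 2, 3, 4; the maximum is 4.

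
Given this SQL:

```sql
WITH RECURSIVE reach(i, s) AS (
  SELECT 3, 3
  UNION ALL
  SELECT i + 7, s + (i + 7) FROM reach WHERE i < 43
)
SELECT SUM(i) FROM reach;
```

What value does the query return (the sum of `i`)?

168

Base: i=3, s=3.
Iteration 1: 3 < 43 holds -> i = 3 + 7 = 10, s = 3 + 10 = 13.
Iteration 2: 10 < 43 holds -> i = 10 + 7 = 17, s = 13 + 17 = 30.
Iteration 3: 17 < 43 holds -> i = 17 + 7 = 24, s = 30 + 24 = 54.
Iteration 4: 24 < 43 holds -> i = 24 + 7 = 31, s = 54 + 31 = 85.
Iteration 5: 31 < 43 holds -> i = 31 + 7 = 38, s = 85 + 38 = 123.
Iteration 6: 38 < 43 holds -> i = 38 + 7 = 45, s = 123 + 45 = 168.
Iteration 7: 45 < 43 fails; recursion stops.
SUM(i) = 3 + 10 + 17 + 24 + 31 + 38 + 45 = 168.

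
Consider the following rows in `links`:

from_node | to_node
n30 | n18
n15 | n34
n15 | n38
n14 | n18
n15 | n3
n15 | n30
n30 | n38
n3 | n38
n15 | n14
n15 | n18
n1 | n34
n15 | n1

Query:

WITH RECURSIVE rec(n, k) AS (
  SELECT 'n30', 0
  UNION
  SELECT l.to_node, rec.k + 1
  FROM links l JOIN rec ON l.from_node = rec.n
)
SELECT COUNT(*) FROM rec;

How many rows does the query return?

Base: (n30, k=0).
Iteration 1: edges from {n30} -> (n18, k=1), (n38, k=1).
Iteration 2: no outgoing edges from {n18,n38}; recursion stops.
Total rows emitted: 3.

3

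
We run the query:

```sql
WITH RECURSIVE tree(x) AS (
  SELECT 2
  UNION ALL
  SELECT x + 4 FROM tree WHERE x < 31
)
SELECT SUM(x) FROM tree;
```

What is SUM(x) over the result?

162

Base: x=2.
Iteration 1: 2 < 31 holds -> x = 2 + 4 = 6.
Iteration 2: 6 < 31 holds -> x = 6 + 4 = 10.
Iteration 3: 10 < 31 holds -> x = 10 + 4 = 14.
Iteration 4: 14 < 31 holds -> x = 14 + 4 = 18.
Iteration 5: 18 < 31 holds -> x = 18 + 4 = 22.
Iteration 6: 22 < 31 holds -> x = 22 + 4 = 26.
Iteration 7: 26 < 31 holds -> x = 26 + 4 = 30.
Iteration 8: 30 < 31 holds -> x = 30 + 4 = 34.
Iteration 9: 34 < 31 fails; recursion stops.
SUM(x) = 2 + 6 + 10 + 14 + 18 + 22 + 26 + 30 + 34 = 162.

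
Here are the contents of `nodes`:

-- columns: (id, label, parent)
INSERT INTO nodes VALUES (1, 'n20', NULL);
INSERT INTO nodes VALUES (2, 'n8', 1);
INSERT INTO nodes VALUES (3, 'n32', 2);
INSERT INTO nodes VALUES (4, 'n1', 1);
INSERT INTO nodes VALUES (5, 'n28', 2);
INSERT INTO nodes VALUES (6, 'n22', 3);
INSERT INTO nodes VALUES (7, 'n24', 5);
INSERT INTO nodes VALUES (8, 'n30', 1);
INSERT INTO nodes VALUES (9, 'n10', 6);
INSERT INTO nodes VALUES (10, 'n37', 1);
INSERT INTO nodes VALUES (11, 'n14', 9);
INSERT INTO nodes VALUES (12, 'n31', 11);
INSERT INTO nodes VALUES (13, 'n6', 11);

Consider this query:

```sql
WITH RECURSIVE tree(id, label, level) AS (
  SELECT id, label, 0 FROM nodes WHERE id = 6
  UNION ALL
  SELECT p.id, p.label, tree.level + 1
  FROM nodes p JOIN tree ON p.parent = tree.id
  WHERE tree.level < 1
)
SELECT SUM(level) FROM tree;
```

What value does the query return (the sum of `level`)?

1

Base: id=6 (n22) at level 0.
Iteration 1: rows with parent in {6} -> n10 (id 9, level 1).
Iteration 2: level < 1 fails for all current rows; recursion stops.
SUM(level) = 0 + 1 = 1.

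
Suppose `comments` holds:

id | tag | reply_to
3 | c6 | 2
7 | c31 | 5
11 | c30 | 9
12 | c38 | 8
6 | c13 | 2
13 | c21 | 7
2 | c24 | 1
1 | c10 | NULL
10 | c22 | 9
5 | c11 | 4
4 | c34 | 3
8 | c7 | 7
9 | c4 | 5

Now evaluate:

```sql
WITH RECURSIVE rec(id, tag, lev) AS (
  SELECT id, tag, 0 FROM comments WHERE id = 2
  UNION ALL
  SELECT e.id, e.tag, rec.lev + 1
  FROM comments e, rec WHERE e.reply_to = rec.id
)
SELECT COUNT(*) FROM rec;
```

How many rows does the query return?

Base: id=2 (c24) at lev 0.
Iteration 1: rows with reply_to in {2} -> c6 (id 3, lev 1), c13 (id 6, lev 1).
Iteration 2: rows with reply_to in {3,6} -> c34 (id 4, lev 2).
Iteration 3: rows with reply_to in {4} -> c11 (id 5, lev 3).
Iteration 4: rows with reply_to in {5} -> c31 (id 7, lev 4), c4 (id 9, lev 4).
Iteration 5: rows with reply_to in {7,9} -> c7 (id 8, lev 5), c22 (id 10, lev 5), c30 (id 11, lev 5), c21 (id 13, lev 5).
Iteration 6: rows with reply_to in {8,10,11,13} -> c38 (id 12, lev 6).
Iteration 7: no rows with reply_to in {12}; recursion stops.
Total rows emitted: 12.

12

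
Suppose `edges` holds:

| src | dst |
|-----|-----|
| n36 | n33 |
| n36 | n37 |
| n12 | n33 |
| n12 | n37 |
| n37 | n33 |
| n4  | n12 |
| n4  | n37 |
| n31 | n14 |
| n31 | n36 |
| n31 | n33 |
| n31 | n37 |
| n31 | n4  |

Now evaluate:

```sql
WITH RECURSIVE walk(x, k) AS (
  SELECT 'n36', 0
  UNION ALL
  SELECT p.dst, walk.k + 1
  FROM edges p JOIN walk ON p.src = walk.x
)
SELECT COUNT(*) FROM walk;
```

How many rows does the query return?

Base: (n36, k=0).
Iteration 1: edges from {n36} -> (n33, k=1), (n37, k=1).
Iteration 2: edges from {n33,n37} -> (n33, k=2).
Iteration 3: no outgoing edges from {n33}; recursion stops.
Total rows emitted: 4.

4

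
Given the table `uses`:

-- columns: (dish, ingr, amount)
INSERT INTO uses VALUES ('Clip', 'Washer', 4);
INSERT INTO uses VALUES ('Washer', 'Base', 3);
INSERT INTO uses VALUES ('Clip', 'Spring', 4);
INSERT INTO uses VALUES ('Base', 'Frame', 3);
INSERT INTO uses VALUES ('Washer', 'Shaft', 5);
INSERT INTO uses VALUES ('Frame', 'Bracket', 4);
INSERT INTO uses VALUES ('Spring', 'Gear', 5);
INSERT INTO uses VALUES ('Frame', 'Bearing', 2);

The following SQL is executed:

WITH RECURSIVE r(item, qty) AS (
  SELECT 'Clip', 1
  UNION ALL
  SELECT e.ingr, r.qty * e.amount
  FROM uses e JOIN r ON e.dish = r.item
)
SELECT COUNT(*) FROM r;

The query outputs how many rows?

Base: (Clip, qty=1).
Iteration 1: components of {Clip} -> Spring = 1*4 = 4, Washer = 1*4 = 4.
Iteration 2: components of {Spring,Washer} -> Base = 4*3 = 12, Gear = 4*5 = 20, Shaft = 4*5 = 20.
Iteration 3: components of {Base,Gear,Shaft} -> Frame = 12*3 = 36.
Iteration 4: components of {Frame} -> Bearing = 36*2 = 72, Bracket = 36*4 = 144.
Iteration 5: no further components; recursion stops.
Total rows emitted: 9.

9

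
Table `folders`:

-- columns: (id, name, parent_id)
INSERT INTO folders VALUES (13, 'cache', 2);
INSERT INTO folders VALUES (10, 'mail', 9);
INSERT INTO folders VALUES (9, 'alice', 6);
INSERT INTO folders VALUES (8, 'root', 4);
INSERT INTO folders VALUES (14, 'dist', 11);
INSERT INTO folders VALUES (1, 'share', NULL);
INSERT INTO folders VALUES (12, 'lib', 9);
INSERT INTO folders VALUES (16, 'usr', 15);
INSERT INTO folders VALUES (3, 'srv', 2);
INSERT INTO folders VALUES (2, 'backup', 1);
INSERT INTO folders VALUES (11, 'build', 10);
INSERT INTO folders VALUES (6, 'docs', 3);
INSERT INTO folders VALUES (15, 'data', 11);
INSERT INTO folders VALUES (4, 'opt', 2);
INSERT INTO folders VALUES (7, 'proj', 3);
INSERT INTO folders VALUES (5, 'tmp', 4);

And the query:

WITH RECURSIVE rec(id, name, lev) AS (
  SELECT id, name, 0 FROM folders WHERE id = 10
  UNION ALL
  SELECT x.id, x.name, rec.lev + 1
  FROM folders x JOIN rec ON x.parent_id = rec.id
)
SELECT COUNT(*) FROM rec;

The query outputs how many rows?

Base: id=10 (mail) at lev 0.
Iteration 1: rows with parent_id in {10} -> build (id 11, lev 1).
Iteration 2: rows with parent_id in {11} -> dist (id 14, lev 2), data (id 15, lev 2).
Iteration 3: rows with parent_id in {14,15} -> usr (id 16, lev 3).
Iteration 4: no rows with parent_id in {16}; recursion stops.
Total rows emitted: 5.

5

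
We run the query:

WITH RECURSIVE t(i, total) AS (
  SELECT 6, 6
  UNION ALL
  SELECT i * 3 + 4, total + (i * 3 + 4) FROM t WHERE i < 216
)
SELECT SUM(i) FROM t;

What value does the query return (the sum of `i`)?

958

Base: i=6, total=6.
Iteration 1: 6 < 216 holds -> i = 6 * 3 + 4 = 22, total = 6 + 22 = 28.
Iteration 2: 22 < 216 holds -> i = 22 * 3 + 4 = 70, total = 28 + 70 = 98.
Iteration 3: 70 < 216 holds -> i = 70 * 3 + 4 = 214, total = 98 + 214 = 312.
Iteration 4: 214 < 216 holds -> i = 214 * 3 + 4 = 646, total = 312 + 646 = 958.
Iteration 5: 646 < 216 fails; recursion stops.
SUM(i) = 6 + 22 + 70 + 214 + 646 = 958.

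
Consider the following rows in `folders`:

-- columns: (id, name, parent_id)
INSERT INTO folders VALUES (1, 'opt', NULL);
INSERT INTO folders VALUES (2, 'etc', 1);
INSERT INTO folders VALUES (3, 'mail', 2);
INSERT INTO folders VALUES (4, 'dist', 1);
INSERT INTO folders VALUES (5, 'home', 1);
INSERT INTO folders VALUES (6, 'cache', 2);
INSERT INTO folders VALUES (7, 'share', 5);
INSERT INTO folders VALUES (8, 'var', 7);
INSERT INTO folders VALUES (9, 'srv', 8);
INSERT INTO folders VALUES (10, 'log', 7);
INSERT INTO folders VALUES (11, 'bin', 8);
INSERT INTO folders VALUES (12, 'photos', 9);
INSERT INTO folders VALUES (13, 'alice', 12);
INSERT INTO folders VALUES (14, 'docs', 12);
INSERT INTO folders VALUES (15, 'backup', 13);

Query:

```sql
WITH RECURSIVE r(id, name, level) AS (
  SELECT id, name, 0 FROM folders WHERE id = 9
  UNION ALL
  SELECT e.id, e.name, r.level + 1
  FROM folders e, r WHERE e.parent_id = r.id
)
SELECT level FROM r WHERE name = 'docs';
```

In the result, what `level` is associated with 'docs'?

Base: id=9 (srv) at level 0.
Iteration 1: rows with parent_id in {9} -> photos (id 12, level 1).
Iteration 2: rows with parent_id in {12} -> alice (id 13, level 2), docs (id 14, level 2).
Iteration 3: rows with parent_id in {13,14} -> backup (id 15, level 3).
Iteration 4: no rows with parent_id in {15}; recursion stops.

2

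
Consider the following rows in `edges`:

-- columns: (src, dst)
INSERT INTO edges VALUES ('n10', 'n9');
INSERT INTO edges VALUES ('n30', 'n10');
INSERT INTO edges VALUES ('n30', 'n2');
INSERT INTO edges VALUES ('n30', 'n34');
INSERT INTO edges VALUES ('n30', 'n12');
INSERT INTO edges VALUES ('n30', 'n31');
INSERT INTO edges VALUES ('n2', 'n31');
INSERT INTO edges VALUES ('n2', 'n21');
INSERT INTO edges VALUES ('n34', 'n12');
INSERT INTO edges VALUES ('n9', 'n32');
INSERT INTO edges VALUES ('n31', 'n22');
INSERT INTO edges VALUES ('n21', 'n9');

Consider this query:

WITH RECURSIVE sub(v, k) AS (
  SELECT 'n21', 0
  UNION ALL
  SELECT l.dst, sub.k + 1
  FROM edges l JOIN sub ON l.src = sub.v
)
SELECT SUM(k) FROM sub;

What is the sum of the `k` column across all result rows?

3

Base: (n21, k=0).
Iteration 1: edges from {n21} -> (n9, k=1).
Iteration 2: edges from {n9} -> (n32, k=2).
Iteration 3: no outgoing edges from {n32}; recursion stops.
SUM(k) = 0 + 1 + 2 = 3.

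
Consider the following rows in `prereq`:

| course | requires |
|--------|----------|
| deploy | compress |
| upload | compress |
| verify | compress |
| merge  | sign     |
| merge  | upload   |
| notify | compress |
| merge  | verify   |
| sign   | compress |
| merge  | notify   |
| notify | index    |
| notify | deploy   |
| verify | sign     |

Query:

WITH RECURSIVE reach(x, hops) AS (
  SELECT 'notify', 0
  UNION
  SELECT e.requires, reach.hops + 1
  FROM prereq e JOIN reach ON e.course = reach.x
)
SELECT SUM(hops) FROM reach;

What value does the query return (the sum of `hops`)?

5

Base: (notify, hops=0).
Iteration 1: edges from {notify} -> (compress, hops=1), (deploy, hops=1), (index, hops=1).
Iteration 2: edges from {compress,deploy,index} -> (compress, hops=2).
Iteration 3: no outgoing edges from {compress}; recursion stops.
SUM(hops) = 0 + 1 + 1 + 1 + 2 = 5.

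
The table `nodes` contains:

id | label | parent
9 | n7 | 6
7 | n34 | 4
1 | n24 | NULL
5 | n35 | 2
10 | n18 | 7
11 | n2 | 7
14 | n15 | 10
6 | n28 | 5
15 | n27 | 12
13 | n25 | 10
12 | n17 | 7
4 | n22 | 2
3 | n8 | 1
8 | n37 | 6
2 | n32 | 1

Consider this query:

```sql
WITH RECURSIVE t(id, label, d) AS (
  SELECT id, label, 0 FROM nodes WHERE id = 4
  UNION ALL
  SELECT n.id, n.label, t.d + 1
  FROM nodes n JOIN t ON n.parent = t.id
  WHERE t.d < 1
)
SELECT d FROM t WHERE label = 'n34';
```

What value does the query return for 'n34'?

Base: id=4 (n22) at d 0.
Iteration 1: rows with parent in {4} -> n34 (id 7, d 1).
Iteration 2: d < 1 fails for all current rows; recursion stops.

1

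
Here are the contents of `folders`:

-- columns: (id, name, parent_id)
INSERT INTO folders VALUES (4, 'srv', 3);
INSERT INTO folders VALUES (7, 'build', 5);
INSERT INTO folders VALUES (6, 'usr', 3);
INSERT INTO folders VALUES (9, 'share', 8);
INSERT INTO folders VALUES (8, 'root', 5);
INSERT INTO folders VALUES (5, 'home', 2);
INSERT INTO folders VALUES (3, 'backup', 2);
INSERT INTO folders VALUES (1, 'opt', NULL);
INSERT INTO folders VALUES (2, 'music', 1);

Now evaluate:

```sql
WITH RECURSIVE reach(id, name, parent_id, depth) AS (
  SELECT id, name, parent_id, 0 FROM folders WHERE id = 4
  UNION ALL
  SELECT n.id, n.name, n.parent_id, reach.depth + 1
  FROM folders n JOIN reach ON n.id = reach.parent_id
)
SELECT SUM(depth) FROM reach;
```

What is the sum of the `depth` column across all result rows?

6

Base: id=4 (srv), parent_id=3, depth 0.
Iteration 1: join on id=3 -> backup (id 3, parent_id=2, depth 1).
Iteration 2: join on id=2 -> music (id 2, parent_id=1, depth 2).
Iteration 3: join on id=1 -> opt (id 1, parent_id=NULL, depth 3).
Iteration 4: parent_id is NULL; no match; recursion stops.
SUM(depth) = 0 + 1 + 2 + 3 = 6.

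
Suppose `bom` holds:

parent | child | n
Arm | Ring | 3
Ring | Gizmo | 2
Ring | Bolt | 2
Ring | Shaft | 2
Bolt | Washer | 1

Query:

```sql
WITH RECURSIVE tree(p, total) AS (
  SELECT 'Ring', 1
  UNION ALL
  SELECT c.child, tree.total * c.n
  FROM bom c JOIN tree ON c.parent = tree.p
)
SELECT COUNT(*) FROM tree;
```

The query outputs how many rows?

Base: (Ring, total=1).
Iteration 1: components of {Ring} -> Bolt = 1*2 = 2, Gizmo = 1*2 = 2, Shaft = 1*2 = 2.
Iteration 2: components of {Bolt,Gizmo,Shaft} -> Washer = 2*1 = 2.
Iteration 3: no further components; recursion stops.
Total rows emitted: 5.

5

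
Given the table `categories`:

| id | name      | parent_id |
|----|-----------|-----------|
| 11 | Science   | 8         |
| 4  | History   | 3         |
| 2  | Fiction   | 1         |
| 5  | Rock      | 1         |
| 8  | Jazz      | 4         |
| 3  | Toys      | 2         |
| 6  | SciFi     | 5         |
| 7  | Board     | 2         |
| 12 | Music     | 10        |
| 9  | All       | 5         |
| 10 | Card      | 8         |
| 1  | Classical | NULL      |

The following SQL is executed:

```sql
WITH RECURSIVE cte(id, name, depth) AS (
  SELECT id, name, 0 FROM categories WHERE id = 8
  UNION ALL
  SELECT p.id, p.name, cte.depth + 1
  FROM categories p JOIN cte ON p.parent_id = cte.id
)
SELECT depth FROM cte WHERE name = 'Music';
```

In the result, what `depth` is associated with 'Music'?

Base: id=8 (Jazz) at depth 0.
Iteration 1: rows with parent_id in {8} -> Card (id 10, depth 1), Science (id 11, depth 1).
Iteration 2: rows with parent_id in {10,11} -> Music (id 12, depth 2).
Iteration 3: no rows with parent_id in {12}; recursion stops.

2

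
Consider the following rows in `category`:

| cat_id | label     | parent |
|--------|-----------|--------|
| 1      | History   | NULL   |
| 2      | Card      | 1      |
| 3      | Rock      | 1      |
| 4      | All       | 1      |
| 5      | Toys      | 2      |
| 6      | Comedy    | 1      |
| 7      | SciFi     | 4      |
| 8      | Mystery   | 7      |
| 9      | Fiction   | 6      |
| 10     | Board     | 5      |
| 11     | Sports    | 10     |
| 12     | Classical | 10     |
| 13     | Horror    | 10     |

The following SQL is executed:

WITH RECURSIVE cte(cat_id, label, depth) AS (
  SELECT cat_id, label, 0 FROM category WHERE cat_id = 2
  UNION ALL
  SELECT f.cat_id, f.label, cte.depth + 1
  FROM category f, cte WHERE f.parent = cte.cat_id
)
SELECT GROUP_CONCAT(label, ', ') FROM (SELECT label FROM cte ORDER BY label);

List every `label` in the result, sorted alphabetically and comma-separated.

Board, Card, Classical, Horror, Sports, Toys

Base: cat_id=2 (Card) at depth 0.
Iteration 1: rows with parent in {2} -> Toys (id 5, depth 1).
Iteration 2: rows with parent in {5} -> Board (id 10, depth 2).
Iteration 3: rows with parent in {10} -> Sports (id 11, depth 3), Classical (id 12, depth 3), Horror (id 13, depth 3).
Iteration 4: no rows with parent in {11,12,13}; recursion stops.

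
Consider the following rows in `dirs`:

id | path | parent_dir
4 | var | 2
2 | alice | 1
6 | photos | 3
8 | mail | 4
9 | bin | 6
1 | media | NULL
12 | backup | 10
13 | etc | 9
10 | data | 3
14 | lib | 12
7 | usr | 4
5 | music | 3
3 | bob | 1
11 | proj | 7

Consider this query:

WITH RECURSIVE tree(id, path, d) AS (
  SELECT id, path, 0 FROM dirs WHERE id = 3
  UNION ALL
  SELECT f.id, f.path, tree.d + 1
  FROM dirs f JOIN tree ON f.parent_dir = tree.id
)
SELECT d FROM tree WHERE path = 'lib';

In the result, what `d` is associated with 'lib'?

Base: id=3 (bob) at d 0.
Iteration 1: rows with parent_dir in {3} -> music (id 5, d 1), photos (id 6, d 1), data (id 10, d 1).
Iteration 2: rows with parent_dir in {5,6,10} -> bin (id 9, d 2), backup (id 12, d 2).
Iteration 3: rows with parent_dir in {9,12} -> etc (id 13, d 3), lib (id 14, d 3).
Iteration 4: no rows with parent_dir in {13,14}; recursion stops.

3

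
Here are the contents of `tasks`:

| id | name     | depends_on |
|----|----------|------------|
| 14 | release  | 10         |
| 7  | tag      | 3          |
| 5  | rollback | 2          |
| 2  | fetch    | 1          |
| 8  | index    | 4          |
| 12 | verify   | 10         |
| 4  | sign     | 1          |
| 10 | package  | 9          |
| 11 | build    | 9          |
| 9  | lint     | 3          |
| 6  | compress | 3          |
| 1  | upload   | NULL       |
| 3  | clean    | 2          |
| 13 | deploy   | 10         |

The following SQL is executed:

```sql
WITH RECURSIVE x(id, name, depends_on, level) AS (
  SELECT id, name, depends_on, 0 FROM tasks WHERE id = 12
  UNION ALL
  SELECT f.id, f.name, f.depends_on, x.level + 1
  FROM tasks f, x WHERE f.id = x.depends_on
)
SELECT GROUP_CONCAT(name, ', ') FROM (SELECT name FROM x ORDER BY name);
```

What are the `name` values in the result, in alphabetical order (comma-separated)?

Base: id=12 (verify), depends_on=10, level 0.
Iteration 1: join on id=10 -> package (id 10, depends_on=9, level 1).
Iteration 2: join on id=9 -> lint (id 9, depends_on=3, level 2).
Iteration 3: join on id=3 -> clean (id 3, depends_on=2, level 3).
Iteration 4: join on id=2 -> fetch (id 2, depends_on=1, level 4).
Iteration 5: join on id=1 -> upload (id 1, depends_on=NULL, level 5).
Iteration 6: depends_on is NULL; no match; recursion stops.

clean, fetch, lint, package, upload, verify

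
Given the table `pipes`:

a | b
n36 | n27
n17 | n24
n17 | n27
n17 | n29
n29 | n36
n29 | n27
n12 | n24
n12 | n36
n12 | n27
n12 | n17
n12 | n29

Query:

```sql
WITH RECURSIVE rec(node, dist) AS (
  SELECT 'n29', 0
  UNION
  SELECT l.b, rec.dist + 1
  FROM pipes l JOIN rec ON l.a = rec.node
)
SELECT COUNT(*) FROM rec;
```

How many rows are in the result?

Base: (n29, dist=0).
Iteration 1: edges from {n29} -> (n27, dist=1), (n36, dist=1).
Iteration 2: edges from {n27,n36} -> (n27, dist=2).
Iteration 3: no outgoing edges from {n27}; recursion stops.
Total rows emitted: 4.

4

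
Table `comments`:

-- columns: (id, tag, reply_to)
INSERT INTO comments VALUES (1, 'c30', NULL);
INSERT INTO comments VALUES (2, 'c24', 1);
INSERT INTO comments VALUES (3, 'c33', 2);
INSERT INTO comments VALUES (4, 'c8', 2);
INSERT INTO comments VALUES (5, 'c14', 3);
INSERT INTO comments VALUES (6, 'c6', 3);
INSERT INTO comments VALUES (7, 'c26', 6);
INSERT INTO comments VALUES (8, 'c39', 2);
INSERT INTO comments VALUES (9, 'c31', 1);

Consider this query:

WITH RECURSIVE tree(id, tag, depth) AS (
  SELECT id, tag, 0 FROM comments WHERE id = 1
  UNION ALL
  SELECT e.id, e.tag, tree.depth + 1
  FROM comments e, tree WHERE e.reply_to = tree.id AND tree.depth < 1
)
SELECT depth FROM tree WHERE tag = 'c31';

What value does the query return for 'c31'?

1

Base: id=1 (c30) at depth 0.
Iteration 1: rows with reply_to in {1} -> c24 (id 2, depth 1), c31 (id 9, depth 1).
Iteration 2: depth < 1 fails for all current rows; recursion stops.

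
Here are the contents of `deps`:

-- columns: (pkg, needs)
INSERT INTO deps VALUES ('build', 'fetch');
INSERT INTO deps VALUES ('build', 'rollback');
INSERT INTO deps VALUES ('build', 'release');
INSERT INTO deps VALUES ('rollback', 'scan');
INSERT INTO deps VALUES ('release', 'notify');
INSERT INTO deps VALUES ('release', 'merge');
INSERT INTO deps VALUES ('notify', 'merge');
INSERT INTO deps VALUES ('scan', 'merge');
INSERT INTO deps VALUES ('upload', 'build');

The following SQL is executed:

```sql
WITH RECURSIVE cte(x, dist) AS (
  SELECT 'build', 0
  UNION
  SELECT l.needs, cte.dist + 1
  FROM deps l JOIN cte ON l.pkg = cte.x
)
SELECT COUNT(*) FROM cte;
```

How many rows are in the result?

8

Base: (build, dist=0).
Iteration 1: edges from {build} -> (fetch, dist=1), (release, dist=1), (rollback, dist=1).
Iteration 2: edges from {fetch,release,rollback} -> (merge, dist=2), (notify, dist=2), (scan, dist=2).
Iteration 3: edges from {merge,notify,scan} -> (merge, dist=3). [UNION drops 1 duplicate row(s)]
Iteration 4: no outgoing edges from {merge}; recursion stops.
Total rows emitted: 8.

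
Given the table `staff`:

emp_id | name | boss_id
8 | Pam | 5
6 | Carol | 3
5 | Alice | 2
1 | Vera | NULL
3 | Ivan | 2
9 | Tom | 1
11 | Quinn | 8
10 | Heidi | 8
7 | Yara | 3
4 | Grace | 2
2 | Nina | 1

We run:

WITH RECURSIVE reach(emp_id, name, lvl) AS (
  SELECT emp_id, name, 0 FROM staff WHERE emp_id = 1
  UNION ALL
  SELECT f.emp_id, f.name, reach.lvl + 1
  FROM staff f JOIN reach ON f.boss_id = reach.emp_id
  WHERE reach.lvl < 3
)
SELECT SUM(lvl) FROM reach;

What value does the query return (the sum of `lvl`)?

Base: emp_id=1 (Vera) at lvl 0.
Iteration 1: rows with boss_id in {1} -> Nina (id 2, lvl 1), Tom (id 9, lvl 1).
Iteration 2: rows with boss_id in {2,9} -> Ivan (id 3, lvl 2), Grace (id 4, lvl 2), Alice (id 5, lvl 2).
Iteration 3: rows with boss_id in {3,4,5} -> Carol (id 6, lvl 3), Yara (id 7, lvl 3), Pam (id 8, lvl 3).
Iteration 4: lvl < 3 fails for all current rows; recursion stops.
SUM(lvl) = 0 + 1 + 1 + 2 + 2 + 2 + 3 + 3 + 3 = 17.

17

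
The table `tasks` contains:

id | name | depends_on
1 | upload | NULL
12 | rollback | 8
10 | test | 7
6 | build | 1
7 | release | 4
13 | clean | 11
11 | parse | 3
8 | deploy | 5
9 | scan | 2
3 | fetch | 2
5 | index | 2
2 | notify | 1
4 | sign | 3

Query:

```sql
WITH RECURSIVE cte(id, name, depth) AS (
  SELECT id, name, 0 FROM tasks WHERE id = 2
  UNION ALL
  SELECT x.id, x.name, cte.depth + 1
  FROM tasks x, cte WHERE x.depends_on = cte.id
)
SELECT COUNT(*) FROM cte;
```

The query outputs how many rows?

Base: id=2 (notify) at depth 0.
Iteration 1: rows with depends_on in {2} -> fetch (id 3, depth 1), index (id 5, depth 1), scan (id 9, depth 1).
Iteration 2: rows with depends_on in {3,5,9} -> sign (id 4, depth 2), deploy (id 8, depth 2), parse (id 11, depth 2).
Iteration 3: rows with depends_on in {4,8,11} -> release (id 7, depth 3), rollback (id 12, depth 3), clean (id 13, depth 3).
Iteration 4: rows with depends_on in {7,12,13} -> test (id 10, depth 4).
Iteration 5: no rows with depends_on in {10}; recursion stops.
Total rows emitted: 11.

11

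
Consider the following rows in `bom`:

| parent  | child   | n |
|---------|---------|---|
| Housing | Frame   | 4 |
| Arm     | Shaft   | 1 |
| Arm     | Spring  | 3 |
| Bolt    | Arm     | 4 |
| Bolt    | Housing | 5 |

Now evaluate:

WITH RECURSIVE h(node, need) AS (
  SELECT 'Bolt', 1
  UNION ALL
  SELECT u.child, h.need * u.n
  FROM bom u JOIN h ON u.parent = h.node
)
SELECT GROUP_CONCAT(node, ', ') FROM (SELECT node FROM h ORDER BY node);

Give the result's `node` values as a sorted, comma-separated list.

Arm, Bolt, Frame, Housing, Shaft, Spring

Base: (Bolt, need=1).
Iteration 1: components of {Bolt} -> Arm = 1*4 = 4, Housing = 1*5 = 5.
Iteration 2: components of {Arm,Housing} -> Frame = 5*4 = 20, Shaft = 4*1 = 4, Spring = 4*3 = 12.
Iteration 3: no further components; recursion stops.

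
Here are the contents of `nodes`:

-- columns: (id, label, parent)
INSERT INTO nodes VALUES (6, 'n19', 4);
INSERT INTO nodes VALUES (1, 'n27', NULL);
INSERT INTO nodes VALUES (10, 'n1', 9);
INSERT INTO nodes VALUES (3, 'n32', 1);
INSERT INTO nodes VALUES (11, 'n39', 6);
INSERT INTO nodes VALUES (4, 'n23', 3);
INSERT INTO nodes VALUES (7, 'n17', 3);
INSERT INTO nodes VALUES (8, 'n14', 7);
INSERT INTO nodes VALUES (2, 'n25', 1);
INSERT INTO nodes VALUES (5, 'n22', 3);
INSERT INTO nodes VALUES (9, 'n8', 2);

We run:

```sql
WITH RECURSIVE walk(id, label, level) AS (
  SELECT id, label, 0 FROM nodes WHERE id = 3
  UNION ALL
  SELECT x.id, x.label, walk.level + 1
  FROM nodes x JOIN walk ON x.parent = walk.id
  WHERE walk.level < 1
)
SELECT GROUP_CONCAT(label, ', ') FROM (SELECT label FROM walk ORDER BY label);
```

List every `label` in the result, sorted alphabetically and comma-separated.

n17, n22, n23, n32

Base: id=3 (n32) at level 0.
Iteration 1: rows with parent in {3} -> n23 (id 4, level 1), n22 (id 5, level 1), n17 (id 7, level 1).
Iteration 2: level < 1 fails for all current rows; recursion stops.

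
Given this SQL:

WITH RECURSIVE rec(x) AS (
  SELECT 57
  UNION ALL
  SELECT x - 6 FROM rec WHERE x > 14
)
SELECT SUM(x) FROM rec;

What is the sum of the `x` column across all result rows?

Base: x=57.
Iteration 1: 57 > 14 holds -> x = 57 - 6 = 51.
Iteration 2: 51 > 14 holds -> x = 51 - 6 = 45.
Iteration 3: 45 > 14 holds -> x = 45 - 6 = 39.
Iteration 4: 39 > 14 holds -> x = 39 - 6 = 33.
Iteration 5: 33 > 14 holds -> x = 33 - 6 = 27.
Iteration 6: 27 > 14 holds -> x = 27 - 6 = 21.
Iteration 7: 21 > 14 holds -> x = 21 - 6 = 15.
Iteration 8: 15 > 14 holds -> x = 15 - 6 = 9.
Iteration 9: 9 > 14 fails; recursion stops.
SUM(x) = 57 + 51 + 45 + 39 + 33 + 27 + 21 + 15 + 9 = 297.

297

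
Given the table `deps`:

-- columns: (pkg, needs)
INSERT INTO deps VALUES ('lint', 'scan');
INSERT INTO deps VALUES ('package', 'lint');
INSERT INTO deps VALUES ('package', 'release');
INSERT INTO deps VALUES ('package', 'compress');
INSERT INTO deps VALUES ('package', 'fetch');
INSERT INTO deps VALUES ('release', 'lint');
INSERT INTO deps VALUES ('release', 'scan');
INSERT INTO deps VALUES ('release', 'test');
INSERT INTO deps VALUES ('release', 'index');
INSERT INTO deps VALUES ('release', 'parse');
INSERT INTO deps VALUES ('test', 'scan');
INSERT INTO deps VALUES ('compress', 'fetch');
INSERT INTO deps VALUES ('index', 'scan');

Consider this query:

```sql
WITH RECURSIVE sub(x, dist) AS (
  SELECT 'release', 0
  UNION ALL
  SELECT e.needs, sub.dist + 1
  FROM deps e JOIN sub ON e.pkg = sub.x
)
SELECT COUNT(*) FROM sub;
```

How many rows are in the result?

Base: (release, dist=0).
Iteration 1: edges from {release} -> (index, dist=1), (lint, dist=1), (parse, dist=1), (scan, dist=1), (test, dist=1).
Iteration 2: edges from {index,lint,parse,scan,test} -> (scan, dist=2) x3. [UNION ALL keeps all 3 new rows, including repeats]
Iteration 3: no outgoing edges from {scan}; recursion stops.
Total rows emitted: 9.

9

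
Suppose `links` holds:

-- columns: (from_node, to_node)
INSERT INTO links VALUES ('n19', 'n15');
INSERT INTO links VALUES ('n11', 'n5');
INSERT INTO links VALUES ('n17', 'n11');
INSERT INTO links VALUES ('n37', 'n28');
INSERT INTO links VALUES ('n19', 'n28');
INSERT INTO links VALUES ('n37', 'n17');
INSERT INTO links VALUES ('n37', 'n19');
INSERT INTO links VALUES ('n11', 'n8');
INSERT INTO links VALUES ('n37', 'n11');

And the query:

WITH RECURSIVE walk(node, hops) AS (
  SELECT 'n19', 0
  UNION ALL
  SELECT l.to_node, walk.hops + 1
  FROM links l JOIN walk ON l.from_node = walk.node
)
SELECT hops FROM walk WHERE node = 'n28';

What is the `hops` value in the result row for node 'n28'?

Base: (n19, hops=0).
Iteration 1: edges from {n19} -> (n15, hops=1), (n28, hops=1).
Iteration 2: no outgoing edges from {n15,n28}; recursion stops.

1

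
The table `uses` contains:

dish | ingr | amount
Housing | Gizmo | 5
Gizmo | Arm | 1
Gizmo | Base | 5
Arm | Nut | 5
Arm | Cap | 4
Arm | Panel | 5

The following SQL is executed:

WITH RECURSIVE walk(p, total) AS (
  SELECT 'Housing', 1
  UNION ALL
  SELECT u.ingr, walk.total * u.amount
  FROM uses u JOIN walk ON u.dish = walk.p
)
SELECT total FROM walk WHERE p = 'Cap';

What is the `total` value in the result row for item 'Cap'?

20

Base: (Housing, total=1).
Iteration 1: components of {Housing} -> Gizmo = 1*5 = 5.
Iteration 2: components of {Gizmo} -> Arm = 5*1 = 5, Base = 5*5 = 25.
Iteration 3: components of {Arm,Base} -> Cap = 5*4 = 20, Nut = 5*5 = 25, Panel = 5*5 = 25.
Iteration 4: no further components; recursion stops.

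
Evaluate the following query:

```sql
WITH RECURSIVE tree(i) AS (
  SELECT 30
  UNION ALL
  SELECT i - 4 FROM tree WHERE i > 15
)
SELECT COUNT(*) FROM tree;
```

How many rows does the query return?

5

Base: i=30.
Iteration 1: 30 > 15 holds -> i = 30 - 4 = 26.
Iteration 2: 26 > 15 holds -> i = 26 - 4 = 22.
Iteration 3: 22 > 15 holds -> i = 22 - 4 = 18.
Iteration 4: 18 > 15 holds -> i = 18 - 4 = 14.
Iteration 5: 14 > 15 fails; recursion stops.
Total rows emitted: 5.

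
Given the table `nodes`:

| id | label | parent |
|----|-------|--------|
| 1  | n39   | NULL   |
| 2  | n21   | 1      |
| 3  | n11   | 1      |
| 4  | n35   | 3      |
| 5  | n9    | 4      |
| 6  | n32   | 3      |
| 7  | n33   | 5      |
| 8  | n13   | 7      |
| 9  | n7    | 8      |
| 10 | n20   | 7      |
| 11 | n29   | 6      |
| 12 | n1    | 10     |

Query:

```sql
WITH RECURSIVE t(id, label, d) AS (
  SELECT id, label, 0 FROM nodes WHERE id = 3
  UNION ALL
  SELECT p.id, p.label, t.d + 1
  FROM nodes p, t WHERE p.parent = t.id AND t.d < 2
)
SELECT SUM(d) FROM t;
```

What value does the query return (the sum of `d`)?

Base: id=3 (n11) at d 0.
Iteration 1: rows with parent in {3} -> n35 (id 4, d 1), n32 (id 6, d 1).
Iteration 2: rows with parent in {4,6} -> n9 (id 5, d 2), n29 (id 11, d 2).
Iteration 3: d < 2 fails for all current rows; recursion stops.
SUM(d) = 0 + 1 + 1 + 2 + 2 = 6.

6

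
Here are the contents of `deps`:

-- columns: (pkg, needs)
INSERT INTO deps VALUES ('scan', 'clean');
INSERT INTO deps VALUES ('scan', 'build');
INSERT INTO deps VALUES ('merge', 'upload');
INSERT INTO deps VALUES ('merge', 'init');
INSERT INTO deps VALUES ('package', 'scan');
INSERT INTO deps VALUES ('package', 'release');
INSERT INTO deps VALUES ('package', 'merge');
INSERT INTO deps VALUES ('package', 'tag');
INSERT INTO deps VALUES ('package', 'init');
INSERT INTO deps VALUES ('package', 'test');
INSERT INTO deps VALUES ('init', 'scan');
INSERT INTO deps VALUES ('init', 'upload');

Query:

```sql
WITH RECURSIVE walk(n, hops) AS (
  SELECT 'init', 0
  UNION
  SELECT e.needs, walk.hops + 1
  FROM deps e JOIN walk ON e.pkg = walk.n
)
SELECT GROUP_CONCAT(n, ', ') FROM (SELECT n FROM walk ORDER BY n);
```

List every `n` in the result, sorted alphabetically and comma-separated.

Base: (init, hops=0).
Iteration 1: edges from {init} -> (scan, hops=1), (upload, hops=1).
Iteration 2: edges from {scan,upload} -> (build, hops=2), (clean, hops=2).
Iteration 3: no outgoing edges from {build,clean}; recursion stops.

build, clean, init, scan, upload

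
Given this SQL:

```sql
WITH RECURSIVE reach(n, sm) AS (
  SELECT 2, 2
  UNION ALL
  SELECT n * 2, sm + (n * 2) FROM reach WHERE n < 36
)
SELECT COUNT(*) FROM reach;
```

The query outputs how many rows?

6

Base: n=2, sm=2.
Iteration 1: 2 < 36 holds -> n = 2 * 2 = 4, sm = 2 + 4 = 6.
Iteration 2: 4 < 36 holds -> n = 4 * 2 = 8, sm = 6 + 8 = 14.
Iteration 3: 8 < 36 holds -> n = 8 * 2 = 16, sm = 14 + 16 = 30.
Iteration 4: 16 < 36 holds -> n = 16 * 2 = 32, sm = 30 + 32 = 62.
Iteration 5: 32 < 36 holds -> n = 32 * 2 = 64, sm = 62 + 64 = 126.
Iteration 6: 64 < 36 fails; recursion stops.
Total rows emitted: 6.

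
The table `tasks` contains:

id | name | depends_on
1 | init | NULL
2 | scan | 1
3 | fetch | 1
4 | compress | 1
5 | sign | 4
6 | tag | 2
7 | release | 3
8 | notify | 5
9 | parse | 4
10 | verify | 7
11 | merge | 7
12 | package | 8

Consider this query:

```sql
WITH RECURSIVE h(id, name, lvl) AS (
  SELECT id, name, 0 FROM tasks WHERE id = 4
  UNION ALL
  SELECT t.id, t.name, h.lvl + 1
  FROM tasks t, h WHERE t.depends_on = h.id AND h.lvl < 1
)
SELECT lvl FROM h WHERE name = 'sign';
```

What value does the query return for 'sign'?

1

Base: id=4 (compress) at lvl 0.
Iteration 1: rows with depends_on in {4} -> sign (id 5, lvl 1), parse (id 9, lvl 1).
Iteration 2: lvl < 1 fails for all current rows; recursion stops.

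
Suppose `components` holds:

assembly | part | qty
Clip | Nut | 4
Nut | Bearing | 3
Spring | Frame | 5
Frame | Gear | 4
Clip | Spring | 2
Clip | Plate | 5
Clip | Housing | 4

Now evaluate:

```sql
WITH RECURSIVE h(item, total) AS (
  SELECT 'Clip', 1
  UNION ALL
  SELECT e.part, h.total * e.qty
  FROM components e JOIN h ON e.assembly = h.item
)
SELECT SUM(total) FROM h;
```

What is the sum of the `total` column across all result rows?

Base: (Clip, total=1).
Iteration 1: components of {Clip} -> Housing = 1*4 = 4, Nut = 1*4 = 4, Plate = 1*5 = 5, Spring = 1*2 = 2.
Iteration 2: components of {Housing,Nut,Plate,Spring} -> Bearing = 4*3 = 12, Frame = 2*5 = 10.
Iteration 3: components of {Bearing,Frame} -> Gear = 10*4 = 40.
Iteration 4: no further components; recursion stops.
SUM(total) = 1 + 2 + 4 + 4 + 5 + 10 + 12 + 40 = 78.

78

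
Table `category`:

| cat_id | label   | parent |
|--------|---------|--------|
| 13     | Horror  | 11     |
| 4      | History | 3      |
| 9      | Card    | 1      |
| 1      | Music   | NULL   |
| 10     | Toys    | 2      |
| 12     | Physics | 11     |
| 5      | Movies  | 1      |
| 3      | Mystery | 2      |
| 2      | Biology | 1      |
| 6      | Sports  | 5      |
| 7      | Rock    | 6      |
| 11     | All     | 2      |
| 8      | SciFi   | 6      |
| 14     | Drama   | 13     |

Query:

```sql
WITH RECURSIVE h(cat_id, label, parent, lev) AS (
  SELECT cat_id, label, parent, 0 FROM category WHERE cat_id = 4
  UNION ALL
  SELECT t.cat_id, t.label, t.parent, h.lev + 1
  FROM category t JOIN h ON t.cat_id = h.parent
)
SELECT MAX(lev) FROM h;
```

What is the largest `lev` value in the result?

Base: cat_id=4 (History), parent=3, lev 0.
Iteration 1: join on cat_id=3 -> Mystery (id 3, parent=2, lev 1).
Iteration 2: join on cat_id=2 -> Biology (id 2, parent=1, lev 2).
Iteration 3: join on cat_id=1 -> Music (id 1, parent=NULL, lev 3).
Iteration 4: parent is NULL; no match; recursion stops.
lev values: 0, 1, 2, 3; the maximum is 3.

3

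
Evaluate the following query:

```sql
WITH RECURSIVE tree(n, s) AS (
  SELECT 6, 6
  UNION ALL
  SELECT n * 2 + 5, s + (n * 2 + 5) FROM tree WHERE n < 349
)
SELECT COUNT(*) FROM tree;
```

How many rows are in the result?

7

Base: n=6, s=6.
Iteration 1: 6 < 349 holds -> n = 6 * 2 + 5 = 17, s = 6 + 17 = 23.
Iteration 2: 17 < 349 holds -> n = 17 * 2 + 5 = 39, s = 23 + 39 = 62.
Iteration 3: 39 < 349 holds -> n = 39 * 2 + 5 = 83, s = 62 + 83 = 145.
Iteration 4: 83 < 349 holds -> n = 83 * 2 + 5 = 171, s = 145 + 171 = 316.
Iteration 5: 171 < 349 holds -> n = 171 * 2 + 5 = 347, s = 316 + 347 = 663.
Iteration 6: 347 < 349 holds -> n = 347 * 2 + 5 = 699, s = 663 + 699 = 1362.
Iteration 7: 699 < 349 fails; recursion stops.
Total rows emitted: 7.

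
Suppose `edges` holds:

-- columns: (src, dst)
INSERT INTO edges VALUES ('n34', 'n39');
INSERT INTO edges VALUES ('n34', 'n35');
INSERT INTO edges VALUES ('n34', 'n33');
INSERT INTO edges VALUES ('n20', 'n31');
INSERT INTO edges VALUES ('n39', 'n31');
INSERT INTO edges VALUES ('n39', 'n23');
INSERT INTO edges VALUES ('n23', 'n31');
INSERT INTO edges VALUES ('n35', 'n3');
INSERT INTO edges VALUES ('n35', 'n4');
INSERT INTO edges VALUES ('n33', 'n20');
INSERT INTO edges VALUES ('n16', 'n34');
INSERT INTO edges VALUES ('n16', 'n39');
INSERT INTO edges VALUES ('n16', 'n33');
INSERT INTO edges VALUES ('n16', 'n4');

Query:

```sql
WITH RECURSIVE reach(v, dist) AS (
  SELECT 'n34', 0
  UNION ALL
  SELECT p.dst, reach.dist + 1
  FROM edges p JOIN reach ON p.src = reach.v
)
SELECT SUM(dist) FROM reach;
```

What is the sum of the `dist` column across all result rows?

Base: (n34, dist=0).
Iteration 1: edges from {n34} -> (n33, dist=1), (n35, dist=1), (n39, dist=1).
Iteration 2: edges from {n33,n35,n39} -> (n20, dist=2), (n23, dist=2), (n3, dist=2), (n31, dist=2), (n4, dist=2).
Iteration 3: edges from {n20,n23,n3,n31,n4} -> (n31, dist=3) x2. [UNION ALL keeps all 2 new rows, including repeats]
Iteration 4: no outgoing edges from {n31}; recursion stops.
SUM(dist) = 0 + 1 + 1 + 1 + 2 + 2 + 2 + 2 + 2 + 3 + 3 = 19.

19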